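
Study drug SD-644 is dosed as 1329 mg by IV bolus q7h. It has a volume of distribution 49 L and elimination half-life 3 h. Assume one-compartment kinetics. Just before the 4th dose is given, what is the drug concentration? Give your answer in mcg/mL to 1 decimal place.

6.7 mcg/mL

f = (1/2)^(τ/t½) = (1/2)^(7/3) ≈ 0.1984.
C₀ = D/Vd = 1329/49 ≈ 27.122 mcg/mL.
Before the 4th dose, 3 doses have been given. Superposition: Cmin = C₀·(f + f² + … + f^3).
≈ 27.122 × (0.1984 + 0.0394 + 0.0078) ≈ 27.122 × 0.2456 ≈ 6.661 mcg/mL.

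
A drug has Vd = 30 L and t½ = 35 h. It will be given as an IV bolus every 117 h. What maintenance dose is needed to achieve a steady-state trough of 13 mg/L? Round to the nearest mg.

3567 mg

τ/t½ = 117/35 ≈ 3.3429, so f = (1/2)^(117/35) ≈ 0.098560.
Cmin,ss = (D/Vd)·f/(1−f), so D = Cmin,ss·Vd·(1−f)/f.
D = 13 × 30 × (1−f)/f ≈ 13 × 30 × 9.14610 ≈ 3566.98 mg.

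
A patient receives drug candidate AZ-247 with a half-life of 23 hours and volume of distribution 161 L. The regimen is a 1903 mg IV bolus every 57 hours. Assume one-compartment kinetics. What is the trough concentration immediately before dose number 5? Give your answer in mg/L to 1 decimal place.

2.6 mg/L

f = (1/2)^(τ/t½) = (1/2)^(57/23) ≈ 0.1795.
C₀ = D/Vd = 1903/161 ≈ 11.820 mg/L.
Before the 5th dose, 4 doses have been given. Superposition: Cmin = C₀·(f + f² + … + f^4).
≈ 11.820 × (0.1795 + 0.0322 + 0.0058 + 0.0010) ≈ 11.820 × 0.2185 ≈ 2.583 mg/L.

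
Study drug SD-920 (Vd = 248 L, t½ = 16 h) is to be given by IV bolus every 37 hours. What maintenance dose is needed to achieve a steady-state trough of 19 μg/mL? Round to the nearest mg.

τ/t½ = 37/16 ≈ 2.3125, so f = (1/2)^(37/16) ≈ 0.201311.
Cmin,ss = (D/Vd)·f/(1−f), so D = Cmin,ss·Vd·(1−f)/f.
D = 19 × 248 × (1−f)/f ≈ 19 × 248 × 3.96744 ≈ 18694.58 mg.

18695 mg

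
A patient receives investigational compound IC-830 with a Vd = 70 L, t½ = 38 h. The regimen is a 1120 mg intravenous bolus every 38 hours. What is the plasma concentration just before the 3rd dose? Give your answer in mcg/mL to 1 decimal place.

f = (1/2)^(τ/t½) = (1/2)^(38/38) ≈ 0.5000.
C₀ = D/Vd = 1120/70 ≈ 16.000 mcg/mL.
Before the 3rd dose, 2 doses have been given. Superposition: Cmin = C₀·(f + f²).
≈ 16.000 × (0.5000 + 0.2500) ≈ 16.000 × 0.7500 ≈ 12.000 mcg/mL.

12.0 mcg/mL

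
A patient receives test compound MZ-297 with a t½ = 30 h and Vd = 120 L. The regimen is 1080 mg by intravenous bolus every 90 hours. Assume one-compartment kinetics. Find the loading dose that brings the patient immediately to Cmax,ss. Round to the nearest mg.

f = (1/2)^(90/30) ≈ 0.125000; accumulation ratio R = 1/(1−f) ≈ 1.14286.
Loading dose to hit Cmax,ss on first dose: D_load = D_maint·R ≈ 1080 × 1.14286 ≈ 1234.29 mg.

1234 mg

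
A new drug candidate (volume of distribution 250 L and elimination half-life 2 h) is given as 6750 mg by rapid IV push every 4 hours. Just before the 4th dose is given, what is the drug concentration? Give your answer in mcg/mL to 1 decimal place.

f = (1/2)^(τ/t½) = (1/2)^(4/2) ≈ 0.2500.
C₀ = D/Vd = 6750/250 ≈ 27.000 mcg/mL.
Before the 4th dose, 3 doses have been given. Superposition: Cmin = C₀·(f + f² + … + f^3).
≈ 27.000 × (0.2500 + 0.0625 + 0.0156) ≈ 27.000 × 0.3281 ≈ 8.859 mcg/mL.

8.9 mcg/mL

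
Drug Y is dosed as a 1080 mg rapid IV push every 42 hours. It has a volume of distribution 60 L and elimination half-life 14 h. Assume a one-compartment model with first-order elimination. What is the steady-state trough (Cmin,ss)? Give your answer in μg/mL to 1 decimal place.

The dosing interval is 3 half-lives, so f = 2^(−3) = 0.125.
At steady state, R = 1/(1 − 0.125) = 8/7.
Single-dose peak C₀ = D/Vd = 1080/60 = 18 μg/mL.
Steady-state peak Cmax,ss = C₀·R = 18 × 8/7 ≈ 20.571 μg/mL.
Steady-state trough Cmin,ss = Cmax,ss·f ≈ 20.571 × 0.125 ≈ 2.571 μg/mL.

2.6 μg/mL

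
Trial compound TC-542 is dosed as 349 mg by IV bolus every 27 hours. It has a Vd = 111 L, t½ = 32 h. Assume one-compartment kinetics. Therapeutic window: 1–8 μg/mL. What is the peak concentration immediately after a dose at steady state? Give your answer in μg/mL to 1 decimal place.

7.1 μg/mL

k = ln2/t½ = ln2/32 ≈ 0.021661 h⁻¹; fraction remaining f = e^(−kτ) = e^(−0.021661×27) ≈ 0.5572.
Accumulation ratio R = 1/(1 − f) ≈ 1/0.4428 ≈ 2.2584.
Single-dose peak C₀ = D/Vd = 349/111 ≈ 3.144 μg/mL.
Steady-state peak Cmax,ss = C₀·R ≈ 3.144 × 2.2584 ≈ 7.100 μg/mL.
Peak 7.1 μg/mL vs MTC 8 μg/mL: below toxic threshold.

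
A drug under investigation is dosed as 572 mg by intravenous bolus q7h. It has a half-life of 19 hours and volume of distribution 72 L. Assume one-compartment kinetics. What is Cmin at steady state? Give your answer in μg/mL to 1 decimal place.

k = ln2/t½ = ln2/19 ≈ 0.036481 h⁻¹; fraction remaining f = e^(−kτ) = e^(−0.036481×7) ≈ 0.7746.
Each bolus raises the concentration by D/Vd = 572/72 ≈ 7.944 μg/mL.
Steady-state trough Cmin,ss = C₀·f/(1−f) ≈ 7.944 × 0.7746/0.2254 ≈ 27.300 μg/mL.

27.3 μg/mL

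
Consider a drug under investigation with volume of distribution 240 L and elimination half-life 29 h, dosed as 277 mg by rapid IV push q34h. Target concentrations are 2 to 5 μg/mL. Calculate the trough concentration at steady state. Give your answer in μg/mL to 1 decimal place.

τ/t½ = 34/29 ≈ 1.1724, so fraction remaining f = (1/2)^(34/29) ≈ 0.4437.
Single-dose peak C₀ = D/Vd = 277/240 ≈ 1.154 μg/mL.
Steady-state trough Cmin,ss = C₀·f/(1−f) ≈ 1.154 × 0.4437/0.5563 ≈ 0.920 μg/mL.
Trough 0.9 μg/mL vs MEC 2 μg/mL: subtherapeutic.

0.9 μg/mL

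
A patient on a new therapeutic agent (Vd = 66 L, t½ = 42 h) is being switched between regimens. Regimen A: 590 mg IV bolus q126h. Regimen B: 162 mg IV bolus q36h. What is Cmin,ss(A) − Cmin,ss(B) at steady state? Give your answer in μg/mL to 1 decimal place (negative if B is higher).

-1.7 μg/mL

Regimen A: f = (1/2)^(126/42) ≈ 0.1250; Cmin,ss = (590/66)·f/(1−f) ≈ 1.277 μg/mL.
Regimen B: f = (1/2)^(36/42) ≈ 0.5520; Cmin,ss = (162/66)·f/(1−f) ≈ 3.024 μg/mL.
Difference ≈ 1.277 − 3.024 ≈ -1.747 μg/mL.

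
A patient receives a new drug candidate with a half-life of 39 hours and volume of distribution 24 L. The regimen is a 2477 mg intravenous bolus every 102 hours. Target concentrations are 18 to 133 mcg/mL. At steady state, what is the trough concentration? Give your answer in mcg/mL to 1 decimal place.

20.1 mcg/mL

Over one 102-h interval, 102/39 ≈ 2.6154 half-lives elapse, leaving f ≈ 0.1632 of each dose.
Accumulation ratio R = 1/(1 − f) ≈ 1/0.8368 ≈ 1.1950.
Each bolus raises the concentration by D/Vd = 2477/24 ≈ 103.208 mcg/mL.
Cmax,ss = C₀/(1 − f) ≈ 103.208/0.8368 ≈ 123.337 mcg/mL.
One interval later, Cmin,ss = Cmax,ss·e^(−kτ) ≈ 123.337 × 0.1632 ≈ 20.129 mcg/mL.
Trough 20.1 mcg/mL vs MEC 18 mcg/mL: adequate.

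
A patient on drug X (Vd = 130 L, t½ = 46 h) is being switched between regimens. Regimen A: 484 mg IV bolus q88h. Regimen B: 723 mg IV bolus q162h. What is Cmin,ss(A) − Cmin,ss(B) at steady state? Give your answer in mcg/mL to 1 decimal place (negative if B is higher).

0.8 mcg/mL

Regimen A: f = (1/2)^(88/46) ≈ 0.2655; Cmin,ss = (484/130)·f/(1−f) ≈ 1.346 mcg/mL.
Regimen B: f = (1/2)^(162/46) ≈ 0.0871; Cmin,ss = (723/130)·f/(1−f) ≈ 0.531 mcg/mL.
Difference ≈ 1.346 − 0.531 ≈ 0.815 mcg/mL.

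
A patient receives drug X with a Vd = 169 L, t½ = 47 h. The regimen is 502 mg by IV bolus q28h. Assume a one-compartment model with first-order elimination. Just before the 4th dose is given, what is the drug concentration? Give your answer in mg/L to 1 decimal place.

4.1 mg/L

f = (1/2)^(τ/t½) = (1/2)^(28/47) ≈ 0.6617.
C₀ = D/Vd = 502/169 ≈ 2.970 mg/L.
Before the 4th dose, 3 doses have been given. Superposition: Cmin = C₀·(f + f² + … + f^3).
≈ 2.970 × (0.6617 + 0.4378 + 0.2897) ≈ 2.970 × 1.3892 ≈ 4.126 mg/L.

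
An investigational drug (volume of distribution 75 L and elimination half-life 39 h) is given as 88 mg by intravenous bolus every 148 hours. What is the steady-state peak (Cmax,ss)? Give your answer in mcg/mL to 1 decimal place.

k = ln2/t½ = ln2/39 ≈ 0.017773 h⁻¹; fraction remaining f = e^(−kτ) = e^(−0.017773×148) ≈ 0.0720.
At steady state, accumulation factor R = 1/(1 − e^(−kτ)) ≈ 1.0776.
Each bolus raises the concentration by D/Vd = 88/75 ≈ 1.173 mcg/mL.
Steady-state peak Cmax,ss = C₀·R ≈ 1.173 × 1.0776 ≈ 1.264 mcg/mL.

1.3 mcg/mL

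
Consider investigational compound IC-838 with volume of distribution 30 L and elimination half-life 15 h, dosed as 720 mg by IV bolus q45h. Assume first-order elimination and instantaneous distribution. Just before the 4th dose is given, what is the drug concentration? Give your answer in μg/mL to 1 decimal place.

3.4 μg/mL

f = (1/2)^(τ/t½) = (1/2)^(45/15) ≈ 0.1250.
C₀ = D/Vd = 720/30 ≈ 24.000 μg/mL.
Before the 4th dose, 3 doses have been given. Superposition: Cmin = C₀·(f + f² + … + f^3).
≈ 24.000 × (0.1250 + 0.0156 + 0.0020) ≈ 24.000 × 0.1426 ≈ 3.422 μg/mL.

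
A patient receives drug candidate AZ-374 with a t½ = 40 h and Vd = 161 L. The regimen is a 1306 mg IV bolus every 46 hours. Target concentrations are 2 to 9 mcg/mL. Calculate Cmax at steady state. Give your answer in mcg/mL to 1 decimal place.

14.8 mcg/mL

Over one 46-h interval, 46/40 ≈ 1.15 half-lives elapse, leaving f ≈ 0.4506 of each dose.
Accumulation ratio R = 1/(1 − f) ≈ 1/0.5494 ≈ 1.8202.
Each bolus raises the concentration by D/Vd = 1306/161 ≈ 8.112 mcg/mL.
Steady-state peak Cmax,ss = C₀·R ≈ 8.112 × 1.8202 ≈ 14.765 mcg/mL.
Peak 14.8 mcg/mL vs MTC 9 mcg/mL: exceeds toxic threshold.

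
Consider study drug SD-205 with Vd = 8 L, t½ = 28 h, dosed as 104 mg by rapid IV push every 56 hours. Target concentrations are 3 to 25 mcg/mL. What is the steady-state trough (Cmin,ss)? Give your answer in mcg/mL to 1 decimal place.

τ = 56 h = 2 half-lives, so f = (1/2)^2 = 0.25.
At steady state, R = 1/(1 − 0.25) = 4/3.
Single-dose peak C₀ = D/Vd = 104/8 = 13 mcg/mL.
Steady-state peak Cmax,ss = C₀·R = 13 × 4/3 ≈ 17.333 mcg/mL.
Steady-state trough Cmin,ss = Cmax,ss·f ≈ 17.333 × 0.25 ≈ 4.333 mcg/mL.
Trough 4.3 mcg/mL vs MEC 3 mcg/mL: adequate.

4.3 mcg/mL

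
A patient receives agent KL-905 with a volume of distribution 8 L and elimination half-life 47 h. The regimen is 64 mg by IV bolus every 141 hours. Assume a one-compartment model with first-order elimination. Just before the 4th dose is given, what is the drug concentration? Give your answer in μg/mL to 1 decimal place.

1.1 μg/mL

f = (1/2)^(τ/t½) = (1/2)^(141/47) ≈ 0.1250.
C₀ = D/Vd = 64/8 ≈ 8.000 μg/mL.
Before the 4th dose, 3 doses have been given. Superposition: Cmin = C₀·(f + f² + … + f^3).
≈ 8.000 × (0.1250 + 0.0156 + 0.0020) ≈ 8.000 × 0.1426 ≈ 1.141 μg/mL.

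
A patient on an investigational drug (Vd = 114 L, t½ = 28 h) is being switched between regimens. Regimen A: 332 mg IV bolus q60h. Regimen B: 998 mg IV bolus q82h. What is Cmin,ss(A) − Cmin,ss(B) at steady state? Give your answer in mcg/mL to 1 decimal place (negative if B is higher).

Regimen A: f = (1/2)^(60/28) ≈ 0.2264; Cmin,ss = (332/114)·f/(1−f) ≈ 0.852 mcg/mL.
Regimen B: f = (1/2)^(82/28) ≈ 0.1313; Cmin,ss = (998/114)·f/(1−f) ≈ 1.323 mcg/mL.
Difference ≈ 0.852 − 1.323 ≈ -0.471 mcg/mL.

-0.5 mcg/mL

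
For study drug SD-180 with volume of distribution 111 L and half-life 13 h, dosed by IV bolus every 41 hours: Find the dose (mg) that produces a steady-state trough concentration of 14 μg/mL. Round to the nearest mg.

12277 mg

τ/t½ = 41/13 ≈ 3.1538, so f = (1/2)^(41/13) ≈ 0.112356.
Cmin,ss = (D/Vd)·f/(1−f), so D = Cmin,ss·Vd·(1−f)/f.
D = 14 × 111 × (1−f)/f ≈ 14 × 111 × 7.90028 ≈ 12277.04 mg.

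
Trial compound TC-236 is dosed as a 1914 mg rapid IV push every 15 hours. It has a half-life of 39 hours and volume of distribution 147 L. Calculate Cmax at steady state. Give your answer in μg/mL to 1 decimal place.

τ/t½ = 15/39 ≈ 0.38462, so fraction remaining f = (1/2)^(15/39) ≈ 0.7660.
Accumulation ratio R = 1/(1 − f) ≈ 1/0.2340 ≈ 4.2735.
Each bolus raises the concentration by D/Vd = 1914/147 ≈ 13.020 μg/mL.
Cmax,ss = C₀/(1 − f) ≈ 13.020/0.2340 ≈ 55.641 μg/mL.

55.6 μg/mL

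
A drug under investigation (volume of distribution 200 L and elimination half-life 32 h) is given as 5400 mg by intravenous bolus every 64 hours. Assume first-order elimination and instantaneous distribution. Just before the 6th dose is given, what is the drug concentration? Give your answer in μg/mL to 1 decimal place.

f = (1/2)^(τ/t½) = (1/2)^(64/32) ≈ 0.2500.
C₀ = D/Vd = 5400/200 ≈ 27.000 μg/mL.
Before the 6th dose, 5 doses have been given. Superposition: Cmin = C₀·(f + f² + … + f^5).
≈ 27.000 × (0.2500 + 0.0625 + 0.0156 + 0.0039 + 0.0010) ≈ 27.000 × 0.3330 ≈ 8.991 μg/mL.

9.0 μg/mL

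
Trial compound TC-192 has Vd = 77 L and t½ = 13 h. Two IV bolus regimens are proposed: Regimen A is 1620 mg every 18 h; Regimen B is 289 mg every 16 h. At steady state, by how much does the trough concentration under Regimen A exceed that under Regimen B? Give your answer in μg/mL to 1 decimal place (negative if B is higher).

10.3 μg/mL

Regimen A: f = (1/2)^(18/13) ≈ 0.3830; Cmin,ss = (1620/77)·f/(1−f) ≈ 13.060 μg/mL.
Regimen B: f = (1/2)^(16/13) ≈ 0.4261; Cmin,ss = (289/77)·f/(1−f) ≈ 2.787 μg/mL.
Difference ≈ 13.060 − 2.787 ≈ 10.273 μg/mL.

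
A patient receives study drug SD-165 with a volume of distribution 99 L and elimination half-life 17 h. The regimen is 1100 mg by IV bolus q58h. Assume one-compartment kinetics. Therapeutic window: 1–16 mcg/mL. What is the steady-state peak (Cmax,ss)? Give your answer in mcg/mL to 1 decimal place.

12.3 mcg/mL

Over one 58-h interval, 58/17 ≈ 3.4118 half-lives elapse, leaving f ≈ 0.0940 of each dose.
Accumulation ratio R = 1/(1 − f) ≈ 1/0.9060 ≈ 1.1038.
Single-dose peak C₀ = D/Vd = 1100/99 ≈ 11.111 mcg/mL.
Steady-state peak Cmax,ss = C₀·R ≈ 11.111 × 1.1038 ≈ 12.264 mcg/mL.
Peak 12.3 mcg/mL vs MTC 16 mcg/mL: below toxic threshold.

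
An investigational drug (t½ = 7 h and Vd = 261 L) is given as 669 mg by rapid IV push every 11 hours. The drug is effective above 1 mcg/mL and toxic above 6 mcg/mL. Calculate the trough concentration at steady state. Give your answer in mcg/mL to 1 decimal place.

1.3 mcg/mL

Over one 11-h interval, 11/7 ≈ 1.5714 half-lives elapse, leaving f ≈ 0.3365 of each dose.
Accumulation ratio R = 1/(1 − f) ≈ 1/0.6635 ≈ 1.5072.
Each bolus raises the concentration by D/Vd = 669/261 ≈ 2.563 mcg/mL.
Cmax,ss = C₀/(1 − f) ≈ 2.563/0.6635 ≈ 3.863 mcg/mL.
One interval later, Cmin,ss = Cmax,ss·e^(−kτ) ≈ 3.863 × 0.3365 ≈ 1.300 mcg/mL.
Trough 1.3 mcg/mL vs MEC 1 mcg/mL: adequate.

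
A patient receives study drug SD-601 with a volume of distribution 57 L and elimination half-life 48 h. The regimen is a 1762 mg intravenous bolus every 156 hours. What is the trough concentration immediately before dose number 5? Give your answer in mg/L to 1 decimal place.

f = (1/2)^(τ/t½) = (1/2)^(156/48) ≈ 0.1051.
C₀ = D/Vd = 1762/57 ≈ 30.912 mg/L.
Before the 5th dose, 4 doses have been given. Superposition: Cmin = C₀·(f + f² + … + f^4).
≈ 30.912 × (0.1051 + 0.0110 + 0.0012 + 0.0001) ≈ 30.912 × 0.1174 ≈ 3.629 mg/L.

3.6 mg/L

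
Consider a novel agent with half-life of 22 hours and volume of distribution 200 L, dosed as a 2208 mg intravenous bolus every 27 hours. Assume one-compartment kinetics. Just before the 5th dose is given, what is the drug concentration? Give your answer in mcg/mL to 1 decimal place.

f = (1/2)^(τ/t½) = (1/2)^(27/22) ≈ 0.4271.
C₀ = D/Vd = 2208/200 ≈ 11.040 mcg/mL.
Before the 5th dose, 4 doses have been given. Superposition: Cmin = C₀·(f + f² + … + f^4).
≈ 11.040 × (0.4271 + 0.1824 + 0.0779 + 0.0333) ≈ 11.040 × 0.7207 ≈ 7.957 mcg/mL.

8.0 mcg/mL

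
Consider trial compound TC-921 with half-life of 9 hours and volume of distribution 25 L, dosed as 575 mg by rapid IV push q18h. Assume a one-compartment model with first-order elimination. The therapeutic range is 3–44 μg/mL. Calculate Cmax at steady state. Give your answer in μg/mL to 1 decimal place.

The dosing interval is 2 half-lives, so f = 2^(−2) = 0.25.
At steady state, R = 1/(1 − 0.25) = 4/3.
Single-dose peak C₀ = D/Vd = 575/25 = 23 μg/mL.
Steady-state peak Cmax,ss = C₀·R = 23 × 4/3 ≈ 30.667 μg/mL.
Peak 30.7 μg/mL vs MTC 44 μg/mL: below toxic threshold.

30.7 μg/mL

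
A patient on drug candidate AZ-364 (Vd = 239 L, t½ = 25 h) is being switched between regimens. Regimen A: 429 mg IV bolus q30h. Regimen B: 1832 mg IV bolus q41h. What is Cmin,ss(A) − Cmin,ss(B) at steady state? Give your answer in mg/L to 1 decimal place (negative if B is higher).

Regimen A: f = (1/2)^(30/25) ≈ 0.4353; Cmin,ss = (429/239)·f/(1−f) ≈ 1.384 mg/L.
Regimen B: f = (1/2)^(41/25) ≈ 0.3209; Cmin,ss = (1832/239)·f/(1−f) ≈ 3.622 mg/L.
Difference ≈ 1.384 − 3.622 ≈ -2.238 mg/L.

-2.2 mg/L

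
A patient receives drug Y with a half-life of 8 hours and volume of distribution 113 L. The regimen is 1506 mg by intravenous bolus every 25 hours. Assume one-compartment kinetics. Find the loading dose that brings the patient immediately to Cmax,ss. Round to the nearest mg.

f = (1/2)^(25/8) ≈ 0.114626; accumulation ratio R = 1/(1−f) ≈ 1.12947.
Loading dose to hit Cmax,ss on first dose: D_load = D_maint·R ≈ 1506 × 1.12947 ≈ 1700.98 mg.

1701 mg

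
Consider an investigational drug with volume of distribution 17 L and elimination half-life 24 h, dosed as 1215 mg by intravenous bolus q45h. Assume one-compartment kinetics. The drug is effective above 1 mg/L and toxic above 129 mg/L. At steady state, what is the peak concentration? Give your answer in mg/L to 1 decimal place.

Over one 45-h interval, 45/24 ≈ 1.875 half-lives elapse, leaving f ≈ 0.2726 of each dose.
At steady state, accumulation factor R = 1/(1 − e^(−kτ)) ≈ 1.3748.
Single-dose peak C₀ = D/Vd = 1215/17 ≈ 71.471 mg/L.
Cmax,ss = C₀/(1 − f) ≈ 71.471/0.7274 ≈ 98.255 mg/L.
Peak 98.3 mg/L vs MTC 129 mg/L: below toxic threshold.

98.3 mg/L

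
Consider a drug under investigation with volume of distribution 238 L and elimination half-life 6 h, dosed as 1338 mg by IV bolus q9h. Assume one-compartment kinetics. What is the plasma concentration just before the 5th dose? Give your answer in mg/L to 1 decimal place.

3.0 mg/L

f = (1/2)^(τ/t½) = (1/2)^(9/6) ≈ 0.3536.
C₀ = D/Vd = 1338/238 ≈ 5.622 mg/L.
Before the 5th dose, 4 doses have been given. Superposition: Cmin = C₀·(f + f² + … + f^4).
≈ 5.622 × (0.3536 + 0.1250 + 0.0442 + 0.0156) ≈ 5.622 × 0.5384 ≈ 3.027 mg/L.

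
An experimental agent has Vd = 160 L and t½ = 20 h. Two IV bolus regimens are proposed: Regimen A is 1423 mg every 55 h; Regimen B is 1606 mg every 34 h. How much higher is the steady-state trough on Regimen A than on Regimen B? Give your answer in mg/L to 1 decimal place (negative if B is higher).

Regimen A: f = (1/2)^(55/20) ≈ 0.1487; Cmin,ss = (1423/160)·f/(1−f) ≈ 1.554 mg/L.
Regimen B: f = (1/2)^(34/20) ≈ 0.3078; Cmin,ss = (1606/160)·f/(1−f) ≈ 4.463 mg/L.
Difference ≈ 1.554 − 4.463 ≈ -2.909 mg/L.

-2.9 mg/L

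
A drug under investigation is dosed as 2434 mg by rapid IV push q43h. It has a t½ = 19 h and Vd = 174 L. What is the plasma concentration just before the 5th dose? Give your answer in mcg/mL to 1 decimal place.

f = (1/2)^(τ/t½) = (1/2)^(43/19) ≈ 0.2083.
C₀ = D/Vd = 2434/174 ≈ 13.989 mcg/mL.
Before the 5th dose, 4 doses have been given. Superposition: Cmin = C₀·(f + f² + … + f^4).
≈ 13.989 × (0.2083 + 0.0434 + 0.0090 + 0.0019) ≈ 13.989 × 0.2626 ≈ 3.674 mcg/mL.

3.7 mcg/mL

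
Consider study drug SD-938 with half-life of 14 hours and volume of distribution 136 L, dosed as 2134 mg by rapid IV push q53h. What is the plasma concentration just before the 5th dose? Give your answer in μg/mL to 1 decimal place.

f = (1/2)^(τ/t½) = (1/2)^(53/14) ≈ 0.0725.
C₀ = D/Vd = 2134/136 ≈ 15.691 μg/mL.
Before the 5th dose, 4 doses have been given. Superposition: Cmin = C₀·(f + f² + … + f^4).
≈ 15.691 × (0.0725 + 0.0053 + 0.0004 + 0.0000) ≈ 15.691 × 0.0782 ≈ 1.227 μg/mL.

1.2 μg/mL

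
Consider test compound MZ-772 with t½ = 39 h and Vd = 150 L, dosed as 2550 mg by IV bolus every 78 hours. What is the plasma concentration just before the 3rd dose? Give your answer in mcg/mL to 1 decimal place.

f = (1/2)^(τ/t½) = (1/2)^(78/39) ≈ 0.2500.
C₀ = D/Vd = 2550/150 ≈ 17.000 mcg/mL.
Before the 3rd dose, 2 doses have been given. Superposition: Cmin = C₀·(f + f²).
≈ 17.000 × (0.2500 + 0.0625) ≈ 17.000 × 0.3125 ≈ 5.312 mcg/mL.

5.3 mcg/mL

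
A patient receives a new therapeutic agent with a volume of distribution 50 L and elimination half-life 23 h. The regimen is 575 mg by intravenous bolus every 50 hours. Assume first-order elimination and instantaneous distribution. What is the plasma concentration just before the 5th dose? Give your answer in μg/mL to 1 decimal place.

3.3 μg/mL

f = (1/2)^(τ/t½) = (1/2)^(50/23) ≈ 0.2216.
C₀ = D/Vd = 575/50 ≈ 11.500 μg/mL.
Before the 5th dose, 4 doses have been given. Superposition: Cmin = C₀·(f + f² + … + f^4).
≈ 11.500 × (0.2216 + 0.0491 + 0.0109 + 0.0024) ≈ 11.500 × 0.2840 ≈ 3.266 μg/mL.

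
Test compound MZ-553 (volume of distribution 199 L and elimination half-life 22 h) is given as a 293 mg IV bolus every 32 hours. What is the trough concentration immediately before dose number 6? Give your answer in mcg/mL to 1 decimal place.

f = (1/2)^(τ/t½) = (1/2)^(32/22) ≈ 0.3649.
C₀ = D/Vd = 293/199 ≈ 1.472 mcg/mL.
Before the 6th dose, 5 doses have been given. Superposition: Cmin = C₀·(f + f² + … + f^5).
≈ 1.472 × (0.3649 + 0.1332 + 0.0486 + 0.0177 + 0.0065) ≈ 1.472 × 0.5709 ≈ 0.840 mcg/mL.

0.8 mcg/mL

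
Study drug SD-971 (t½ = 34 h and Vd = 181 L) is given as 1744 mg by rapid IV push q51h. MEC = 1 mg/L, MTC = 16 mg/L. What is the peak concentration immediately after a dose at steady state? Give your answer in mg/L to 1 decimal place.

Over one 51-h interval, 51/34 ≈ 1.5 half-lives elapse, leaving f ≈ 0.3536 of each dose.
Accumulation ratio R = 1/(1 − f) ≈ 1/0.6464 ≈ 1.5470.
Each bolus raises the concentration by D/Vd = 1744/181 ≈ 9.635 mg/L.
Steady-state peak Cmax,ss = C₀·R ≈ 9.635 × 1.5470 ≈ 14.905 mg/L.
Peak 14.9 mg/L vs MTC 16 mg/L: below toxic threshold.

14.9 mg/L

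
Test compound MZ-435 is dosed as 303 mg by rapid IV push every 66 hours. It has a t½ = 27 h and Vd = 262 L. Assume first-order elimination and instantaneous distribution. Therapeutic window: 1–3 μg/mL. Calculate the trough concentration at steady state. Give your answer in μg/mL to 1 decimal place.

0.3 μg/mL

k = ln2/t½ = ln2/27 ≈ 0.025672 h⁻¹; fraction remaining f = e^(−kτ) = e^(−0.025672×66) ≈ 0.1837.
Each bolus raises the concentration by D/Vd = 303/262 ≈ 1.156 μg/mL.
Steady-state trough Cmin,ss = C₀·f/(1−f) ≈ 1.156 × 0.1837/0.8163 ≈ 0.260 μg/mL.
Trough 0.3 μg/mL vs MEC 1 μg/mL: subtherapeutic.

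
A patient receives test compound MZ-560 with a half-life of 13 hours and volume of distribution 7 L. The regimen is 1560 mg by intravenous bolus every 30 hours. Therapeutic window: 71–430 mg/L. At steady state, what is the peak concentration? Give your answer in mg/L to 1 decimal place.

279.3 mg/L

Over one 30-h interval, 30/13 ≈ 2.3077 half-lives elapse, leaving f ≈ 0.2020 of each dose.
Accumulation ratio R = 1/(1 − f) ≈ 1/0.7980 ≈ 1.2531.
Single-dose peak C₀ = D/Vd = 1560/7 ≈ 222.857 mg/L.
Cmax,ss = C₀/(1 − f) ≈ 222.857/0.7980 ≈ 279.269 mg/L.
Peak 279.3 mg/L vs MTC 430 mg/L: below toxic threshold.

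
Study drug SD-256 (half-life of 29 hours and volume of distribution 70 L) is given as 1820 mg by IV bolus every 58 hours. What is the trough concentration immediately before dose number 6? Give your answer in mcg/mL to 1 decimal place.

f = (1/2)^(τ/t½) = (1/2)^(58/29) ≈ 0.2500.
C₀ = D/Vd = 1820/70 ≈ 26.000 mcg/mL.
Before the 6th dose, 5 doses have been given. Superposition: Cmin = C₀·(f + f² + … + f^5).
≈ 26.000 × (0.2500 + 0.0625 + 0.0156 + 0.0039 + 0.0010) ≈ 26.000 × 0.3330 ≈ 8.658 mcg/mL.

8.7 mcg/mL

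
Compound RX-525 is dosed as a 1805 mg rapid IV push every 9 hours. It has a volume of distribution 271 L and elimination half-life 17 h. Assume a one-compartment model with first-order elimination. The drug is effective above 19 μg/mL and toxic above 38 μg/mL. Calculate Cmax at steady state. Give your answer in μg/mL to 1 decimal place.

21.7 μg/mL

τ/t½ = 9/17 ≈ 0.52941, so fraction remaining f = (1/2)^(9/17) ≈ 0.6928.
At steady state, accumulation factor R = 1/(1 − e^(−kτ)) ≈ 3.2552.
Each bolus raises the concentration by D/Vd = 1805/271 ≈ 6.661 μg/mL.
Cmax,ss = C₀/(1 − f) ≈ 6.661/0.3072 ≈ 21.683 μg/mL.
Peak 21.7 μg/mL vs MTC 38 μg/mL: below toxic threshold.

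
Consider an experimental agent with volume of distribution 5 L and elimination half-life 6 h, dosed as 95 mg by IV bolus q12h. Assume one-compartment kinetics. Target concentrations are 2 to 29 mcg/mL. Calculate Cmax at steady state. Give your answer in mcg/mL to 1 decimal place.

τ = 12 h = 2 half-lives, so f = (1/2)^2 = 0.25.
At steady state, R = 1/(1 − 0.25) = 4/3.
Single-dose peak C₀ = D/Vd = 95/5 = 19 mcg/mL.
Steady-state peak Cmax,ss = C₀·R = 19 × 4/3 ≈ 25.333 mcg/mL.
Peak 25.3 mcg/mL vs MTC 29 mcg/mL: below toxic threshold.

25.3 mcg/mL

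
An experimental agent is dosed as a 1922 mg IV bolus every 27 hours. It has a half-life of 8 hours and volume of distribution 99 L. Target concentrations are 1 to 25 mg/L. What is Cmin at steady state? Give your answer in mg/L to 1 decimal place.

τ/t½ = 27/8 ≈ 3.375, so fraction remaining f = (1/2)^(27/8) ≈ 0.0964.
Accumulation ratio R = 1/(1 − f) ≈ 1/0.9036 ≈ 1.1067.
Single-dose peak C₀ = D/Vd = 1922/99 ≈ 19.414 mg/L.
Steady-state peak Cmax,ss = C₀·R ≈ 19.414 × 1.1067 ≈ 21.485 mg/L.
One interval later, Cmin,ss = Cmax,ss·e^(−kτ) ≈ 21.485 × 0.0964 ≈ 2.071 mg/L.
Trough 2.1 mg/L vs MEC 1 mg/L: adequate.

2.1 mg/L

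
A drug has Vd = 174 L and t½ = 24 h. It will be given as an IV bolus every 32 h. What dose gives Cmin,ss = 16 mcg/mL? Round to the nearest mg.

4231 mg

τ/t½ = 32/24 ≈ 1.3333, so f = (1/2)^(32/24) ≈ 0.396850.
Cmin,ss = (D/Vd)·f/(1−f), so D = Cmin,ss·Vd·(1−f)/f.
D = 16 × 174 × (1−f)/f ≈ 16 × 174 × 1.51984 ≈ 4231.23 mg.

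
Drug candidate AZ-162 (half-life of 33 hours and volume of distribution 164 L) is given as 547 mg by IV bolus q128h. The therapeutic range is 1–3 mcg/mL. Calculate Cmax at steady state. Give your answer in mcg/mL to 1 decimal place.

k = ln2/t½ = ln2/33 ≈ 0.021004 h⁻¹; fraction remaining f = e^(−kτ) = e^(−0.021004×128) ≈ 0.0680.
Accumulation ratio R = 1/(1 − f) ≈ 1/0.9320 ≈ 1.0730.
Single-dose peak C₀ = D/Vd = 547/164 ≈ 3.335 mcg/mL.
Steady-state peak Cmax,ss = C₀·R ≈ 3.335 × 1.0730 ≈ 3.578 mcg/mL.
Peak 3.6 mcg/mL vs MTC 3 mcg/mL: exceeds toxic threshold.

3.6 mcg/mL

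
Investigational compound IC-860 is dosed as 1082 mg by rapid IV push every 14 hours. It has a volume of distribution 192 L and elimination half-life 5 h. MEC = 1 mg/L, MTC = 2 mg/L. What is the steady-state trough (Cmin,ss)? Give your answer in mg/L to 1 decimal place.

0.9 mg/L

k = ln2/t½ = ln2/5 ≈ 0.138629 h⁻¹; fraction remaining f = e^(−kτ) = e^(−0.138629×14) ≈ 0.1436.
Accumulation ratio R = 1/(1 − f) ≈ 1/0.8564 ≈ 1.1677.
Each bolus raises the concentration by D/Vd = 1082/192 ≈ 5.635 mg/L.
Cmax,ss = C₀/(1 − f) ≈ 5.635/0.8564 ≈ 6.580 mg/L.
One interval later, Cmin,ss = Cmax,ss·e^(−kτ) ≈ 6.580 × 0.1436 ≈ 0.945 mg/L.
Trough 0.9 mg/L vs MEC 1 mg/L: subtherapeutic.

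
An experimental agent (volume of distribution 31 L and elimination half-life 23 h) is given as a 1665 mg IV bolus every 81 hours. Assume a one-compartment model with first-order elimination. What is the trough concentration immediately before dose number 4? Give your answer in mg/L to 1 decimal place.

f = (1/2)^(τ/t½) = (1/2)^(81/23) ≈ 0.0871.
C₀ = D/Vd = 1665/31 ≈ 53.710 mg/L.
Before the 4th dose, 3 doses have been given. Superposition: Cmin = C₀·(f + f² + … + f^3).
≈ 53.710 × (0.0871 + 0.0076 + 0.0007) ≈ 53.710 × 0.0954 ≈ 5.124 mg/L.

5.1 mg/L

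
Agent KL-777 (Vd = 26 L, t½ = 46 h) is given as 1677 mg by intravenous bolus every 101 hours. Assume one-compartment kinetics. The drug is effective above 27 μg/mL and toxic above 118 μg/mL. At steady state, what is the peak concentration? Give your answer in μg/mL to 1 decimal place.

82.5 μg/mL

Over one 101-h interval, 101/46 ≈ 2.1957 half-lives elapse, leaving f ≈ 0.2183 of each dose.
At steady state, accumulation factor R = 1/(1 − e^(−kτ)) ≈ 1.2793.
Single-dose peak C₀ = D/Vd = 1677/26 ≈ 64.500 μg/mL.
Cmax,ss = C₀/(1 − f) ≈ 64.500/0.7817 ≈ 82.512 μg/mL.
Peak 82.5 μg/mL vs MTC 118 μg/mL: below toxic threshold.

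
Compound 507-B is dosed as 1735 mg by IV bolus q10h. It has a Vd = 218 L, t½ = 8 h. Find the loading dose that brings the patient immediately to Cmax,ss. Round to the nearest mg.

2994 mg

f = (1/2)^(10/8) ≈ 0.420448; accumulation ratio R = 1/(1−f) ≈ 1.72547.
Loading dose to hit Cmax,ss on first dose: D_load = D_maint·R ≈ 1735 × 1.72547 ≈ 2993.69 mg.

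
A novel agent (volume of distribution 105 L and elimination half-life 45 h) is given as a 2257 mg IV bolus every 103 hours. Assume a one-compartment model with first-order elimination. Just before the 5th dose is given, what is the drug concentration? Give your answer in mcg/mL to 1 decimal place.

f = (1/2)^(τ/t½) = (1/2)^(103/45) ≈ 0.2046.
C₀ = D/Vd = 2257/105 ≈ 21.495 mcg/mL.
Before the 5th dose, 4 doses have been given. Superposition: Cmin = C₀·(f + f² + … + f^4).
≈ 21.495 × (0.2046 + 0.0419 + 0.0086 + 0.0018) ≈ 21.495 × 0.2569 ≈ 5.522 mcg/mL.

5.5 mcg/mL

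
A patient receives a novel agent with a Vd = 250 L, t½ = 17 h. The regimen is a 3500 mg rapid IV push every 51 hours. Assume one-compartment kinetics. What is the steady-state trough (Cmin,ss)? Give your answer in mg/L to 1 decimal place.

2.0 mg/L

τ = 51 h = 3 half-lives, so f = (1/2)^3 = 0.125.
At steady state, R = 1/(1 − 0.125) = 8/7.
Single-dose peak C₀ = D/Vd = 3500/250 = 14 mg/L.
Steady-state peak Cmax,ss = C₀·R = 14 × 8/7 ≈ 16.000 mg/L.
Steady-state trough Cmin,ss = Cmax,ss·f ≈ 16.000 × 0.125 ≈ 2.000 mg/L.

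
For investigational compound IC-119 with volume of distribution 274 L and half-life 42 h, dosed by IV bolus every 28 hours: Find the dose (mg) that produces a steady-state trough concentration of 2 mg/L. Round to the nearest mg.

τ/t½ = 28/42 ≈ 0.66667, so f = (1/2)^(28/42) ≈ 0.629961.
Cmin,ss = (D/Vd)·f/(1−f), so D = Cmin,ss·Vd·(1−f)/f.
D = 2 × 274 × (1−f)/f ≈ 2 × 274 × 0.58740 ≈ 321.90 mg.

322 mg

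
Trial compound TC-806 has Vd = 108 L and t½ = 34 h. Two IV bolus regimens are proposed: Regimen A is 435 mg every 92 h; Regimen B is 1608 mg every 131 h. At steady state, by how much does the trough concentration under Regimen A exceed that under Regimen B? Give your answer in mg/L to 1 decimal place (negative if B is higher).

Regimen A: f = (1/2)^(92/34) ≈ 0.1533; Cmin,ss = (435/108)·f/(1−f) ≈ 0.729 mg/L.
Regimen B: f = (1/2)^(131/34) ≈ 0.0692; Cmin,ss = (1608/108)·f/(1−f) ≈ 1.107 mg/L.
Difference ≈ 0.729 − 1.107 ≈ -0.378 mg/L.

-0.4 mg/L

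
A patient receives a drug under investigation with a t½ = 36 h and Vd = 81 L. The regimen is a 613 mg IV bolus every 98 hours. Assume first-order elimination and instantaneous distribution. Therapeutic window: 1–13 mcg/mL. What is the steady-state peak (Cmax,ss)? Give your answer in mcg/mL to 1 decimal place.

8.9 mcg/mL

τ/t½ = 98/36 ≈ 2.7222, so fraction remaining f = (1/2)^(98/36) ≈ 0.1515.
Accumulation ratio R = 1/(1 − f) ≈ 1/0.8485 ≈ 1.1786.
Each bolus raises the concentration by D/Vd = 613/81 ≈ 7.568 mcg/mL.
Steady-state peak Cmax,ss = C₀·R ≈ 7.568 × 1.1786 ≈ 8.920 mcg/mL.
Peak 8.9 mcg/mL vs MTC 13 mcg/mL: below toxic threshold.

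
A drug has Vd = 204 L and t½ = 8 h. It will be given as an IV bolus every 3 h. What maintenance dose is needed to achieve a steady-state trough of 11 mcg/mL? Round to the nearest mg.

666 mg

τ/t½ = 3/8 ≈ 0.375, so f = (1/2)^(3/8) ≈ 0.771105.
Cmin,ss = (D/Vd)·f/(1−f), so D = Cmin,ss·Vd·(1−f)/f.
D = 11 × 204 × (1−f)/f ≈ 11 × 204 × 0.29684 ≈ 666.11 mg.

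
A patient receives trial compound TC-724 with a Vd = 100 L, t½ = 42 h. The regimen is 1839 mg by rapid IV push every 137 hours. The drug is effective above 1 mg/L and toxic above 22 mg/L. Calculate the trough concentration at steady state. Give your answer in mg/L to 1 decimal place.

2.1 mg/L

τ/t½ = 137/42 ≈ 3.2619, so fraction remaining f = (1/2)^(137/42) ≈ 0.1042.
Accumulation ratio R = 1/(1 − f) ≈ 1/0.8958 ≈ 1.1163.
Single-dose peak C₀ = D/Vd = 1839/100 ≈ 18.390 mg/L.
Steady-state peak Cmax,ss = C₀·R ≈ 18.390 × 1.1163 ≈ 20.529 mg/L.
One interval later, Cmin,ss = Cmax,ss·e^(−kτ) ≈ 20.529 × 0.1042 ≈ 2.139 mg/L.
Trough 2.1 mg/L vs MEC 1 mg/L: adequate.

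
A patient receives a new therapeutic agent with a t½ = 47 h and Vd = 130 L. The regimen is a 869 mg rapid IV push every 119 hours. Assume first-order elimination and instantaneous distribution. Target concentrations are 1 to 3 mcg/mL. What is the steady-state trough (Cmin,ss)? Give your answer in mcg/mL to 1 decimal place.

1.4 mcg/mL

τ/t½ = 119/47 ≈ 2.5319, so fraction remaining f = (1/2)^(119/47) ≈ 0.1729.
At steady state, accumulation factor R = 1/(1 − e^(−kτ)) ≈ 1.2090.
Single-dose peak C₀ = D/Vd = 869/130 ≈ 6.685 mcg/mL.
Steady-state peak Cmax,ss = C₀·R ≈ 6.685 × 1.2090 ≈ 8.082 mcg/mL.
Steady-state trough Cmin,ss = Cmax,ss·f ≈ 8.082 × 0.1729 ≈ 1.397 mcg/mL.
Trough 1.4 mcg/mL vs MEC 1 mcg/mL: adequate.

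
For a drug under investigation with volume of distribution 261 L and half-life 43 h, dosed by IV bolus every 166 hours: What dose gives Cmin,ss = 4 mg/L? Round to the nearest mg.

τ/t½ = 166/43 ≈ 3.8605, so f = (1/2)^(166/43) ≈ 0.068847.
Cmin,ss = (D/Vd)·f/(1−f), so D = Cmin,ss·Vd·(1−f)/f.
D = 4 × 261 × (1−f)/f ≈ 4 × 261 × 13.52496 ≈ 14120.06 mg.

14120 mg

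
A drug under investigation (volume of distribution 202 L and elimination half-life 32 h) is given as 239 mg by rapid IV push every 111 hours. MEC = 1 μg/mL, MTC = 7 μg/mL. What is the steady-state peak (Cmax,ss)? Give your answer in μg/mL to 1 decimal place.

1.3 μg/mL

k = ln2/t½ = ln2/32 ≈ 0.021661 h⁻¹; fraction remaining f = e^(−kτ) = e^(−0.021661×111) ≈ 0.0903.
At steady state, accumulation factor R = 1/(1 − e^(−kτ)) ≈ 1.0993.
Single-dose peak C₀ = D/Vd = 239/202 ≈ 1.183 μg/mL.
Steady-state peak Cmax,ss = C₀·R ≈ 1.183 × 1.0993 ≈ 1.300 μg/mL.
Peak 1.3 μg/mL vs MTC 7 μg/mL: below toxic threshold.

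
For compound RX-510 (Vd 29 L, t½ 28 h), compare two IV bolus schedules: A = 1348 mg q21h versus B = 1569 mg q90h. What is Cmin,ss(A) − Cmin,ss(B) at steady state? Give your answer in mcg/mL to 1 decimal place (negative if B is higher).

61.6 mcg/mL

Regimen A: f = (1/2)^(21/28) ≈ 0.5946; Cmin,ss = (1348/29)·f/(1−f) ≈ 68.176 mcg/mL.
Regimen B: f = (1/2)^(90/28) ≈ 0.1077; Cmin,ss = (1569/29)·f/(1−f) ≈ 6.530 mcg/mL.
Difference ≈ 68.176 − 6.530 ≈ 61.646 mcg/mL.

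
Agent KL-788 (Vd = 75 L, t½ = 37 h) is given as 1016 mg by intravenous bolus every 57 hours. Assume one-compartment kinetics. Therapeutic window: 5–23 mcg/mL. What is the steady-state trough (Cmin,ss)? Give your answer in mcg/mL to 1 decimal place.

7.1 mcg/mL

k = ln2/t½ = ln2/37 ≈ 0.018734 h⁻¹; fraction remaining f = e^(−kτ) = e^(−0.018734×57) ≈ 0.3438.
At steady state, accumulation factor R = 1/(1 − e^(−kτ)) ≈ 1.5239.
Each bolus raises the concentration by D/Vd = 1016/75 ≈ 13.547 mcg/mL.
Cmax,ss = C₀/(1 − f) ≈ 13.547/0.6562 ≈ 20.645 mcg/mL.
One interval later, Cmin,ss = Cmax,ss·e^(−kτ) ≈ 20.645 × 0.3438 ≈ 7.098 mcg/mL.
Trough 7.1 mcg/mL vs MEC 5 mcg/mL: adequate.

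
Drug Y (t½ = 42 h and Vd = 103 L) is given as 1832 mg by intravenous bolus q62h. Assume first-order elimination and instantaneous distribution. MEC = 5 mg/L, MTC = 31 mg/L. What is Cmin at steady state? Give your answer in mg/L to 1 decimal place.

10.0 mg/L

k = ln2/t½ = ln2/42 ≈ 0.016504 h⁻¹; fraction remaining f = e^(−kτ) = e^(−0.016504×62) ≈ 0.3594.
Accumulation ratio R = 1/(1 − f) ≈ 1/0.6406 ≈ 1.5610.
Each bolus raises the concentration by D/Vd = 1832/103 ≈ 17.786 mg/L.
Cmax,ss = C₀/(1 − f) ≈ 17.786/0.6406 ≈ 27.765 mg/L.
Steady-state trough Cmin,ss = Cmax,ss·f ≈ 27.765 × 0.3594 ≈ 9.979 mg/L.
Trough 10.0 mg/L vs MEC 5 mg/L: adequate.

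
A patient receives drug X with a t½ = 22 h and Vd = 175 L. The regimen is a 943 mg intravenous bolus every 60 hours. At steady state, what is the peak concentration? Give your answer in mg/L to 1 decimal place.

6.3 mg/L

Over one 60-h interval, 60/22 ≈ 2.7273 half-lives elapse, leaving f ≈ 0.1510 of each dose.
At steady state, accumulation factor R = 1/(1 − e^(−kτ)) ≈ 1.1779.
Single-dose peak C₀ = D/Vd = 943/175 ≈ 5.389 mg/L.
Steady-state peak Cmax,ss = C₀·R ≈ 5.389 × 1.1779 ≈ 6.348 mg/L.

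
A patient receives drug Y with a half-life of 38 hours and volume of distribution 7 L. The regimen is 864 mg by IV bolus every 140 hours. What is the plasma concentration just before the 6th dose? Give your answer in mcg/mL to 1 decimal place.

10.4 mcg/mL

f = (1/2)^(τ/t½) = (1/2)^(140/38) ≈ 0.0778.
C₀ = D/Vd = 864/7 ≈ 123.429 mcg/mL.
Before the 6th dose, 5 doses have been given. Superposition: Cmin = C₀·(f + f² + … + f^5).
≈ 123.429 × (0.0778 + 0.0061 + 0.0005 + 0.0000 + 0.0000) ≈ 123.429 × 0.0844 ≈ 10.417 mcg/mL.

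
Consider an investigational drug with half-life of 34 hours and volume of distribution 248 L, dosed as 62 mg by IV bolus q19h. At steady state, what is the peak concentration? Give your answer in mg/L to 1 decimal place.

0.8 mg/L

τ/t½ = 19/34 ≈ 0.55882, so fraction remaining f = (1/2)^(19/34) ≈ 0.6789.
Accumulation ratio R = 1/(1 − f) ≈ 1/0.3211 ≈ 3.1143.
Each bolus raises the concentration by D/Vd = 62/248 ≈ 0.250 mg/L.
Cmax,ss = C₀/(1 − f) ≈ 0.250/0.3211 ≈ 0.779 mg/L.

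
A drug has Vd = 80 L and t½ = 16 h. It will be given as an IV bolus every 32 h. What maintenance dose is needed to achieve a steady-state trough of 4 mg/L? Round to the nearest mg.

τ/t½ = 32/16 ≈ 2, so f = (1/2)^(32/16) ≈ 0.250000.
Cmin,ss = (D/Vd)·f/(1−f), so D = Cmin,ss·Vd·(1−f)/f.
D = 4 × 80 × (1−f)/f ≈ 4 × 80 × 3.00000 ≈ 960.00 mg.

960 mg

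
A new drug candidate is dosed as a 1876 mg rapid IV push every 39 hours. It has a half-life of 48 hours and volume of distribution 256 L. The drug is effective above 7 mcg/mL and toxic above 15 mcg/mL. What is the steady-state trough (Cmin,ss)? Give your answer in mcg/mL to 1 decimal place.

9.7 mcg/mL

Over one 39-h interval, 39/48 ≈ 0.8125 half-lives elapse, leaving f ≈ 0.5694 of each dose.
Accumulation ratio R = 1/(1 − f) ≈ 1/0.4306 ≈ 2.3223.
Each bolus raises the concentration by D/Vd = 1876/256 ≈ 7.328 mcg/mL.
Cmax,ss = C₀/(1 − f) ≈ 7.328/0.4306 ≈ 17.018 mcg/mL.
One interval later, Cmin,ss = Cmax,ss·e^(−kτ) ≈ 17.018 × 0.5694 ≈ 9.690 mcg/mL.
Trough 9.7 mcg/mL vs MEC 7 mcg/mL: adequate.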